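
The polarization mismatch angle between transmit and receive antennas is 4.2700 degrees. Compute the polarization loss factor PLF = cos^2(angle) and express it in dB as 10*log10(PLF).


PLF_linear = cos^2(4.2700 deg) = 0.9944562
PLF_dB = 10 * log10(0.9944562) = -0.02414 dB

-0.02414 dB


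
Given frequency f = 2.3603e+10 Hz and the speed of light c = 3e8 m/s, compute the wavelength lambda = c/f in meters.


lambda = c / f = 3.0000e+08 / 2.3603e+10 = 0.01271 m

0.01271 m


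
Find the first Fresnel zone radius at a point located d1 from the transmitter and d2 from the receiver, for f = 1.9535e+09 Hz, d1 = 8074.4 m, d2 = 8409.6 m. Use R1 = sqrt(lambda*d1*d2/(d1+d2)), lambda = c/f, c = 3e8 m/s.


lambda = c / f = 3.0000e+08 / 1.9535e+09 = 0.1535705 m
R1 = sqrt(0.1535705 * 8074.4 * 8409.6 / (8074.4 + 8409.6)) = 25.15 m

25.15 m


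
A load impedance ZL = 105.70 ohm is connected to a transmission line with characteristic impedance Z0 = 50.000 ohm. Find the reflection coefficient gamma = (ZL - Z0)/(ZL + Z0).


gamma = (105.70 - 50.000) / (105.70 + 50.000) = 0.3577

0.3577


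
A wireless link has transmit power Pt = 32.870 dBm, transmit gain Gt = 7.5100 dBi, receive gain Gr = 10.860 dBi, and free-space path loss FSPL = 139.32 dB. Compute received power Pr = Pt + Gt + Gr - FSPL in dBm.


Pr = 32.870 + 7.5100 + 10.860 - 139.32 = -88.08 dBm

-88.08 dBm


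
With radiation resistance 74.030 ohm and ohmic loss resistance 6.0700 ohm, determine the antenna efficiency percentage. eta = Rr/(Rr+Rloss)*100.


eta = 74.030 / (74.030 + 6.0700) * 100 = 92.42%

92.42%


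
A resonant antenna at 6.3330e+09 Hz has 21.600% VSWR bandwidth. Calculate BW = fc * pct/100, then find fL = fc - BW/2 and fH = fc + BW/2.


BW = 6.3330e+09 * 21.600/100 = 1.367928e+09 Hz
fL = 6.3330e+09 - 1.367928e+09/2 = 5.649e+09 Hz
fH = 6.3330e+09 + 1.367928e+09/2 = 7.017e+09 Hz

BW=1.368e+09 Hz, fL=5.649e+09 Hz, fH=7.017e+09 Hz


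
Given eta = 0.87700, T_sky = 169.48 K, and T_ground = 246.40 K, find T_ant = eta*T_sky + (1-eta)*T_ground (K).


T_ant = 0.87700 * 169.48 + (1 - 0.87700) * 246.40 = 178.9 K

178.9 K


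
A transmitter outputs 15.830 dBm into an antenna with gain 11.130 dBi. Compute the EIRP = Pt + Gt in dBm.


EIRP = Pt + Gt = 15.830 + 11.130 = 26.96 dBm

26.96 dBm


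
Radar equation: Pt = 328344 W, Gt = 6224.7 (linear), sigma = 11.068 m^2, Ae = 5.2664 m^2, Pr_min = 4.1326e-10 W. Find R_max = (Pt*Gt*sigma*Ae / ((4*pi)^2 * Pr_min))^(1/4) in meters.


R^4 = 328344*6224.7*11.068*5.2664 / ((4*pi)^2 * 4.1326e-10) = 1.825523e+18
R_max = 1.825523e+18^0.25 = 36758 m

36758 m


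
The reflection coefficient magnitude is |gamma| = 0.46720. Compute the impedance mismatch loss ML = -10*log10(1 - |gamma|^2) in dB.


ML = -10 * log10(1 - 0.46720^2) = -10 * log10(0.78172416) = 1.069 dB

1.069 dB


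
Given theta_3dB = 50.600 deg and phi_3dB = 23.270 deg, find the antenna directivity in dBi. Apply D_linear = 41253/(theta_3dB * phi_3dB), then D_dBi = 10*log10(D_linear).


D_linear = 41253 / (50.600 * 23.270) = 35.03553
D_dBi = 10 * log10(35.03553) = 15.45 dBi

15.45 dBi


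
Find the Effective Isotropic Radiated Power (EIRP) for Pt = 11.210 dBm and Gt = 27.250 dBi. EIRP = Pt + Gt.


EIRP = Pt + Gt = 11.210 + 27.250 = 38.46 dBm

38.46 dBm


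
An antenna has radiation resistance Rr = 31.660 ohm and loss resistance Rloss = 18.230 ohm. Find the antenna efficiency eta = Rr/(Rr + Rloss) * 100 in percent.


eta = 31.660 / (31.660 + 18.230) * 100 = 63.46%

63.46%


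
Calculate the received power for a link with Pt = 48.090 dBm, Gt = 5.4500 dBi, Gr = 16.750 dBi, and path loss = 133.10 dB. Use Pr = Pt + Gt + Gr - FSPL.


Pr = 48.090 + 5.4500 + 16.750 - 133.10 = -62.81 dBm

-62.81 dBm


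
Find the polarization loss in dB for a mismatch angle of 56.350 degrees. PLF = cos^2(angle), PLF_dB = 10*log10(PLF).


PLF_linear = cos^2(56.350 deg) = 0.3070470
PLF_dB = 10 * log10(0.3070470) = -5.128 dB

-5.128 dB


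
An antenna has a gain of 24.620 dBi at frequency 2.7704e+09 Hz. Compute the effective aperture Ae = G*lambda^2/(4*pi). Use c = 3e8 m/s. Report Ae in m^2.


lambda = c / f = 3.0000e+08 / 2.7704e+09 = 0.1082876 m
G_linear = 10^(24.620/10) = 289.7344
Ae = G_linear * lambda^2 / (4*pi) = 289.7344 * 0.1082876^2 / (4*pi) = 0.2704 m^2

0.2704 m^2


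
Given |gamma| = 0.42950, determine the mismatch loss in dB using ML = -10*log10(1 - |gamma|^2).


ML = -10 * log10(1 - 0.42950^2) = -10 * log10(0.81552975) = 0.8856 dB

0.8856 dB


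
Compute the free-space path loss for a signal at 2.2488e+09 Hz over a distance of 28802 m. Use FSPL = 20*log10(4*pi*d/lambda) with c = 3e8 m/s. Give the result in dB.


lambda = c / f = 3.0000e+08 / 2.2488e+09 = 0.1334045 m
FSPL = 20 * log10(4*pi*28802/0.1334045) = 128.7 dB

128.7 dB


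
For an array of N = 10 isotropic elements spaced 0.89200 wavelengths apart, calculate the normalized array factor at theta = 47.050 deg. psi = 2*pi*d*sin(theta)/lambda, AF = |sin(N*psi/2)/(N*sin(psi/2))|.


psi = 2*pi*0.89200*sin(47.050 deg) = 4.102280 rad
AF = |sin(10*4.102280/2) / (10*sin(4.102280/2))| = 0.1123

0.1123


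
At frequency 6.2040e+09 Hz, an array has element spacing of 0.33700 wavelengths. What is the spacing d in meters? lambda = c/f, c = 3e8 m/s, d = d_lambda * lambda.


lambda = c / f = 3.0000e+08 / 6.2040e+09 = 0.04835590 m
d = 0.33700 * 0.04835590 = 0.01630 m

0.01630 m


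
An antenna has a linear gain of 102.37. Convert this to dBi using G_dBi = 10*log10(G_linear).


G_dBi = 10 * log10(102.37) = 20.10 dBi

20.10 dBi


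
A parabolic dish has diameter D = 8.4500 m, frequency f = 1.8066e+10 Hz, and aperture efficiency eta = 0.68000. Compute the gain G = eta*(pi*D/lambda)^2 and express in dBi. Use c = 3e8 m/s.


lambda = c / f = 3.0000e+08 / 1.8066e+10 = 0.01660578 m
G_linear = 0.68000 * (pi * 8.4500 / 0.01660578)^2 = 1.737815e+06
G_dBi = 10 * log10(1.737815e+06) = 62.40 dBi

62.40 dBi


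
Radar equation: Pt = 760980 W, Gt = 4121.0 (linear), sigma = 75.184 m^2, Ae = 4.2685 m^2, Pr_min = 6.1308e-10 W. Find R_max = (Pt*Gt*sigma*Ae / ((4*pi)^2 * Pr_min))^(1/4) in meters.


R^4 = 760980*4121.0*75.184*4.2685 / ((4*pi)^2 * 6.1308e-10) = 1.039536e+19
R_max = 1.039536e+19^0.25 = 56782 m

56782 m


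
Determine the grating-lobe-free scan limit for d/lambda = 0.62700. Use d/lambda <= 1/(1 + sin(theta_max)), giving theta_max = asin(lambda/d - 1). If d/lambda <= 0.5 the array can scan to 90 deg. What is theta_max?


lambda/d - 1 = 1/0.62700 - 1 = 0.5948963
theta_max = asin(0.5948963) = 36.51 deg

36.51 deg


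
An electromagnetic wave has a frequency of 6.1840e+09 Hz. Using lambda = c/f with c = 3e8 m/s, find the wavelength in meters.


lambda = c / f = 3.0000e+08 / 6.1840e+09 = 0.04851 m

0.04851 m


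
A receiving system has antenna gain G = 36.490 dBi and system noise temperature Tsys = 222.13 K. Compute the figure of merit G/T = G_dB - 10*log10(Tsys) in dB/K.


G/T = 36.490 - 10*log10(222.13) = 36.490 - 23.46607 = 13.02 dB/K

13.02 dB/K


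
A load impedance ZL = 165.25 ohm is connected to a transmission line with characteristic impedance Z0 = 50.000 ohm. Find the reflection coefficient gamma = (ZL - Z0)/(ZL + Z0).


gamma = (165.25 - 50.000) / (165.25 + 50.000) = 0.5354

0.5354


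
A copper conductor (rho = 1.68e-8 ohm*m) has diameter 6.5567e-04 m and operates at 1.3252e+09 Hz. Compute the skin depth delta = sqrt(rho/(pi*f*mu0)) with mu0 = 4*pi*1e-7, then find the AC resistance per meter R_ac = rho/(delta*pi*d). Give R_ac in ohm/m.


delta = sqrt(1.68e-8 / (pi * 1.3252e+09 * 4*pi*1e-7)) = 1.791984e-06 m
R_ac = 1.68e-8 / (1.791984e-06 * pi * 6.5567e-04) = 4.551 ohm/m

4.551 ohm/m


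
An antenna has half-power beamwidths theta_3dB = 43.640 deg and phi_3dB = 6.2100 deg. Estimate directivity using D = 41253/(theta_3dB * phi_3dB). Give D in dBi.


D_linear = 41253 / (43.640 * 6.2100) = 152.2226
D_dBi = 10 * log10(152.2226) = 21.82 dBi

21.82 dBi


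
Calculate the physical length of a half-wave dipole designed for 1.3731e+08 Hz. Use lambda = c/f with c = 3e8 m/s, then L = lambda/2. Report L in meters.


lambda = c / f = 3.0000e+08 / 1.3731e+08 = 2.184837 m
L = lambda / 2 = 2.184837 / 2 = 1.092 m

1.092 m


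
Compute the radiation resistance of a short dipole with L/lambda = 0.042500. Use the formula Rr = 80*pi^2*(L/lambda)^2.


Rr = 80 * pi^2 * (0.042500)^2 = 80 * 9.869604 * 1.806250e-03 = 1.426 ohm

1.426 ohm


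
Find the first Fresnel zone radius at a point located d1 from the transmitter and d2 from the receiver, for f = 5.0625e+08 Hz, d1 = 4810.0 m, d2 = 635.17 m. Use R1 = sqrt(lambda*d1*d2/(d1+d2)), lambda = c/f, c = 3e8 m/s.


lambda = c / f = 3.0000e+08 / 5.0625e+08 = 0.5925926 m
R1 = sqrt(0.5925926 * 4810.0 * 635.17 / (4810.0 + 635.17)) = 18.23 m

18.23 m


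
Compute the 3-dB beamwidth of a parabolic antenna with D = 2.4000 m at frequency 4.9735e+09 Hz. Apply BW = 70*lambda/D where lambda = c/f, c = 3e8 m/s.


lambda = c / f = 3.0000e+08 / 4.9735e+09 = 0.06031969 m
BW = 70 * 0.06031969 / 2.4000 = 1.759 deg

1.759 deg


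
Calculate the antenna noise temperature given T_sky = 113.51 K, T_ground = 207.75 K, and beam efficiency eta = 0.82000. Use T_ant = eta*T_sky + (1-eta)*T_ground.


T_ant = 0.82000 * 113.51 + (1 - 0.82000) * 207.75 = 130.5 K

130.5 K


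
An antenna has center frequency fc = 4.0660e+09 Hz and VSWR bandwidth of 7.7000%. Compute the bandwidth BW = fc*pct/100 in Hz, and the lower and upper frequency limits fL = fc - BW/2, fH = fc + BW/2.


BW = 4.0660e+09 * 7.7000/100 = 3.130820e+08 Hz
fL = 4.0660e+09 - 3.130820e+08/2 = 3.909e+09 Hz
fH = 4.0660e+09 + 3.130820e+08/2 = 4.223e+09 Hz

BW=3.131e+08 Hz, fL=3.909e+09 Hz, fH=4.223e+09 Hz


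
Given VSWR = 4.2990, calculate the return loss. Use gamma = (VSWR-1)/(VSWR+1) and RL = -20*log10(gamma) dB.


gamma = (4.2990 - 1) / (4.2990 + 1) = 0.6225703
RL = -20 * log10(0.6225703) = 4.116 dB

4.116 dB


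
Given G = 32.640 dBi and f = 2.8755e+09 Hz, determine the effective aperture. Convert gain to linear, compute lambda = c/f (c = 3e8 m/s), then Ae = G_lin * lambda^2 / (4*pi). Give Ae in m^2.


lambda = c / f = 3.0000e+08 / 2.8755e+09 = 0.1043297 m
G_linear = 10^(32.640/10) = 1836.538
Ae = G_linear * lambda^2 / (4*pi) = 1836.538 * 0.1043297^2 / (4*pi) = 1.591 m^2

1.591 m^2


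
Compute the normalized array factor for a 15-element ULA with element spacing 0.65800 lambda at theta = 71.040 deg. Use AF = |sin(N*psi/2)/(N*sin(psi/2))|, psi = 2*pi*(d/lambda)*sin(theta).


psi = 2*pi*0.65800*sin(71.040 deg) = 3.910030 rad
AF = |sin(15*3.910030/2) / (15*sin(3.910030/2))| = 0.06241

0.06241


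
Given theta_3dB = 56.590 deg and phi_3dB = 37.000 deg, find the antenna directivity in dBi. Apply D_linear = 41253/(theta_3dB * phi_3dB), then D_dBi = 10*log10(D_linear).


D_linear = 41253 / (56.590 * 37.000) = 19.70217
D_dBi = 10 * log10(19.70217) = 12.95 dBi

12.95 dBi


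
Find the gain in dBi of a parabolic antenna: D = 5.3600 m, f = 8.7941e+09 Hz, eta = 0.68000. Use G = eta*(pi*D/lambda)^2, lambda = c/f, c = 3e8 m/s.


lambda = c / f = 3.0000e+08 / 8.7941e+09 = 0.03411378 m
G_linear = 0.68000 * (pi * 5.3600 / 0.03411378)^2 = 165683.2
G_dBi = 10 * log10(165683.2) = 52.19 dBi

52.19 dBi


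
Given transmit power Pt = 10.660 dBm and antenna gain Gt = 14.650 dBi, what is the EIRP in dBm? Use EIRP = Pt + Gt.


EIRP = Pt + Gt = 10.660 + 14.650 = 25.31 dBm

25.31 dBm


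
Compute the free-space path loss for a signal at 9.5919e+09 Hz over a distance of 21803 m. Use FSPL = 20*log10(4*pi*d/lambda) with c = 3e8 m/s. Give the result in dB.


lambda = c / f = 3.0000e+08 / 9.5919e+09 = 0.03127639 m
FSPL = 20 * log10(4*pi*21803/0.03127639) = 138.9 dB

138.9 dB


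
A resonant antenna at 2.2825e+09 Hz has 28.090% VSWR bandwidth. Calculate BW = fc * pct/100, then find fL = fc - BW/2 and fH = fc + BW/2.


BW = 2.2825e+09 * 28.090/100 = 6.411542e+08 Hz
fL = 2.2825e+09 - 6.411542e+08/2 = 1.962e+09 Hz
fH = 2.2825e+09 + 6.411542e+08/2 = 2.603e+09 Hz

BW=6.412e+08 Hz, fL=1.962e+09 Hz, fH=2.603e+09 Hz


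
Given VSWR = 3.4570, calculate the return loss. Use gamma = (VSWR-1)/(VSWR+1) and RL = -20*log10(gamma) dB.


gamma = (3.4570 - 1) / (3.4570 + 1) = 0.5512677
RL = -20 * log10(0.5512677) = 5.173 dB

5.173 dB


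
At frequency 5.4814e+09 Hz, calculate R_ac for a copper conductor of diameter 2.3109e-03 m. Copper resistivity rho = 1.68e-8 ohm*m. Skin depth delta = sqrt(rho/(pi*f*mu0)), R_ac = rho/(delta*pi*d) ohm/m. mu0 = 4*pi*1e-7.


delta = sqrt(1.68e-8 / (pi * 5.4814e+09 * 4*pi*1e-7)) = 8.811078e-07 m
R_ac = 1.68e-8 / (8.811078e-07 * pi * 2.3109e-03) = 2.626 ohm/m

2.626 ohm/m


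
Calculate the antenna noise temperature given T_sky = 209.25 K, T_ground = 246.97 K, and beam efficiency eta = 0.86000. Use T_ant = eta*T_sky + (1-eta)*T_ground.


T_ant = 0.86000 * 209.25 + (1 - 0.86000) * 246.97 = 214.5 K

214.5 K


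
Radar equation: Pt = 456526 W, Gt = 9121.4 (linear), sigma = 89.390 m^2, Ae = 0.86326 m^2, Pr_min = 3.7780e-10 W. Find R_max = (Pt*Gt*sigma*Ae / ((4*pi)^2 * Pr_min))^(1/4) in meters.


R^4 = 456526*9121.4*89.390*0.86326 / ((4*pi)^2 * 3.7780e-10) = 5.386118e+18
R_max = 5.386118e+18^0.25 = 48175 m

48175 m


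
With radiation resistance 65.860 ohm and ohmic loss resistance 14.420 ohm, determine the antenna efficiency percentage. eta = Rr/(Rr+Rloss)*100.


eta = 65.860 / (65.860 + 14.420) * 100 = 82.04%

82.04%


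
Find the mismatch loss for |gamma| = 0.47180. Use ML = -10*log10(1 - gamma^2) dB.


ML = -10 * log10(1 - 0.47180^2) = -10 * log10(0.77740476) = 1.094 dB

1.094 dB


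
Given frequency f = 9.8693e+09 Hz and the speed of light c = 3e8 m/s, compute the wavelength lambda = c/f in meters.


lambda = c / f = 3.0000e+08 / 9.8693e+09 = 0.03040 m

0.03040 m


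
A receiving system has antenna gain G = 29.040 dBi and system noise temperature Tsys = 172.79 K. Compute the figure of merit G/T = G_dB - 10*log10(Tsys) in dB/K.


G/T = 29.040 - 10*log10(172.79) = 29.040 - 22.37519 = 6.665 dB/K

6.665 dB/K


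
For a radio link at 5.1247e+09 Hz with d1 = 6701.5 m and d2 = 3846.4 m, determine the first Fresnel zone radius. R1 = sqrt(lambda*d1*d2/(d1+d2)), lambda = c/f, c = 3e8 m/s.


lambda = c / f = 3.0000e+08 / 5.1247e+09 = 0.05854001 m
R1 = sqrt(0.05854001 * 6701.5 * 3846.4 / (6701.5 + 3846.4)) = 11.96 m

11.96 m


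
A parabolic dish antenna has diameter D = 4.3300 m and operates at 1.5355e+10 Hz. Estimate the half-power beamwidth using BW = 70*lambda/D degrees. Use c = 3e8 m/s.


lambda = c / f = 3.0000e+08 / 1.5355e+10 = 0.01953761 m
BW = 70 * 0.01953761 / 4.3300 = 0.3159 deg

0.3159 deg


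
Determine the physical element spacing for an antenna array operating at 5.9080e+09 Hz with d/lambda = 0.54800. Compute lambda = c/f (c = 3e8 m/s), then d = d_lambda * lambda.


lambda = c / f = 3.0000e+08 / 5.9080e+09 = 0.05077861 m
d = 0.54800 * 0.05077861 = 0.02783 m

0.02783 m


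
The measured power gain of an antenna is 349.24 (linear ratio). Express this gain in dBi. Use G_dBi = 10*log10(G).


G_dBi = 10 * log10(349.24) = 25.43 dBi

25.43 dBi


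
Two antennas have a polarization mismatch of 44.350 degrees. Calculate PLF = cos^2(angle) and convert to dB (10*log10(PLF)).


PLF_linear = cos^2(44.350 deg) = 0.5113437
PLF_dB = 10 * log10(0.5113437) = -2.913 dB

-2.913 dB


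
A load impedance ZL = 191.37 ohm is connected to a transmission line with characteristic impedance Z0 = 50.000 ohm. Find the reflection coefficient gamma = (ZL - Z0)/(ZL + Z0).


gamma = (191.37 - 50.000) / (191.37 + 50.000) = 0.5857

0.5857


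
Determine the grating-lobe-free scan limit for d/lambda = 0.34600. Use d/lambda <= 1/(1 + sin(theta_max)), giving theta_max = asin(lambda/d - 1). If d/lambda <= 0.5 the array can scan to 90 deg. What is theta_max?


lambda/d - 1 = 1/0.34600 - 1 = 1.890173 >= 1
d/lambda <= 0.5, so the array can scan to endfire without grating lobes: theta_max = 90 deg

90 deg


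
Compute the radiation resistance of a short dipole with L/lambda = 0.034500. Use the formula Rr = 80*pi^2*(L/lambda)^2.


Rr = 80 * pi^2 * (0.034500)^2 = 80 * 9.869604 * 1.190250e-03 = 0.9398 ohm

0.9398 ohm


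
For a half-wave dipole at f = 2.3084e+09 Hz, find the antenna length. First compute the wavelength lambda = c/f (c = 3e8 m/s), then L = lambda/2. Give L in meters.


lambda = c / f = 3.0000e+08 / 2.3084e+09 = 0.1299601 m
L = lambda / 2 = 0.1299601 / 2 = 0.06498 m

0.06498 m


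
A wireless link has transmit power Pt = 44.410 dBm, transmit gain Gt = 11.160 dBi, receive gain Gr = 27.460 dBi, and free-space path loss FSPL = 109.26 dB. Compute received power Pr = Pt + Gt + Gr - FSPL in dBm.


Pr = 44.410 + 11.160 + 27.460 - 109.26 = -26.23 dBm

-26.23 dBm


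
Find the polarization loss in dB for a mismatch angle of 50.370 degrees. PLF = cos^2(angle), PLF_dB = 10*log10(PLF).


PLF_linear = cos^2(50.370 deg) = 0.4068237
PLF_dB = 10 * log10(0.4068237) = -3.906 dB

-3.906 dB


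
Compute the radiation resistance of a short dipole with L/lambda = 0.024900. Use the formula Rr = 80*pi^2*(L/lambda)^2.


Rr = 80 * pi^2 * (0.024900)^2 = 80 * 9.869604 * 6.200100e-04 = 0.4895 ohm

0.4895 ohm


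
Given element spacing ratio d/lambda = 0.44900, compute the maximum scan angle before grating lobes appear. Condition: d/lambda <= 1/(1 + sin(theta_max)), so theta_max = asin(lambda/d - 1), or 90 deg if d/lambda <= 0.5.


lambda/d - 1 = 1/0.44900 - 1 = 1.227171 >= 1
d/lambda <= 0.5, so the array can scan to endfire without grating lobes: theta_max = 90 deg

90 deg


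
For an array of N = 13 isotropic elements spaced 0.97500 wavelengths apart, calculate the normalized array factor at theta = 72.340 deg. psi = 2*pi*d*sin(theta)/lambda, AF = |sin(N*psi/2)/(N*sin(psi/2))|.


psi = 2*pi*0.97500*sin(72.340 deg) = 5.837404 rad
AF = |sin(13*5.837404/2) / (13*sin(5.837404/2))| = 0.08407

0.08407


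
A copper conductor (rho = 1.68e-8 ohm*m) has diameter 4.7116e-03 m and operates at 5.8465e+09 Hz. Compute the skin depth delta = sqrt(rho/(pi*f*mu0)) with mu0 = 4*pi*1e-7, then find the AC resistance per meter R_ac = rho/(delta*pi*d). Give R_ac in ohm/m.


delta = sqrt(1.68e-8 / (pi * 5.8465e+09 * 4*pi*1e-7)) = 8.531528e-07 m
R_ac = 1.68e-8 / (8.531528e-07 * pi * 4.7116e-03) = 1.330 ohm/m

1.330 ohm/m


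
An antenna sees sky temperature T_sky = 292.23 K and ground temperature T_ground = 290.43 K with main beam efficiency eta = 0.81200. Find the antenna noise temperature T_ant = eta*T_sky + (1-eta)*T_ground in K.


T_ant = 0.81200 * 292.23 + (1 - 0.81200) * 290.43 = 291.9 K

291.9 K


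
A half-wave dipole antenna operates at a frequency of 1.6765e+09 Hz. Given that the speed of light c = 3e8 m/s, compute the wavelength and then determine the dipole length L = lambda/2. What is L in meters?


lambda = c / f = 3.0000e+08 / 1.6765e+09 = 0.1789442 m
L = lambda / 2 = 0.1789442 / 2 = 0.08947 m

0.08947 m


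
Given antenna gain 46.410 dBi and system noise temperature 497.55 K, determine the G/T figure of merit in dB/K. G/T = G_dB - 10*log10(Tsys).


G/T = 46.410 - 10*log10(497.55) = 46.410 - 26.96837 = 19.44 dB/K

19.44 dB/K


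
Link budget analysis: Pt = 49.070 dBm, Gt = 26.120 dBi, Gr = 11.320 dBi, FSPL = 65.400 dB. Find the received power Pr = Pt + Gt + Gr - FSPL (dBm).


Pr = 49.070 + 26.120 + 11.320 - 65.400 = 21.11 dBm

21.11 dBm


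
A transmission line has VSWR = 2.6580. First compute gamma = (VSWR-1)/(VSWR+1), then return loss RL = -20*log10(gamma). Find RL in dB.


gamma = (2.6580 - 1) / (2.6580 + 1) = 0.4532531
RL = -20 * log10(0.4532531) = 6.873 dB

6.873 dB


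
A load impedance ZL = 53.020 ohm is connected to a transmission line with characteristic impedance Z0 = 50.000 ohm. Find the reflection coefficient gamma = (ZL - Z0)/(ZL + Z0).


gamma = (53.020 - 50.000) / (53.020 + 50.000) = 0.02931

0.02931


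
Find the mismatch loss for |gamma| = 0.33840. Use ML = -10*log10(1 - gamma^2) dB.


ML = -10 * log10(1 - 0.33840^2) = -10 * log10(0.88548544) = 0.5282 dB

0.5282 dB


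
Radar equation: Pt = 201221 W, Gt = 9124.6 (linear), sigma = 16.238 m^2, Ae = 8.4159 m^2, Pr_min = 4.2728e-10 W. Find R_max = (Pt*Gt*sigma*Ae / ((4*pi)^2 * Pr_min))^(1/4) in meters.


R^4 = 201221*9124.6*16.238*8.4159 / ((4*pi)^2 * 4.2728e-10) = 3.718673e+18
R_max = 3.718673e+18^0.25 = 43913 m

43913 m


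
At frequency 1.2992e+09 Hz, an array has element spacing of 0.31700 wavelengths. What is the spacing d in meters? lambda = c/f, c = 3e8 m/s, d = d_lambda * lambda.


lambda = c / f = 3.0000e+08 / 1.2992e+09 = 0.2309113 m
d = 0.31700 * 0.2309113 = 0.07320 m

0.07320 m


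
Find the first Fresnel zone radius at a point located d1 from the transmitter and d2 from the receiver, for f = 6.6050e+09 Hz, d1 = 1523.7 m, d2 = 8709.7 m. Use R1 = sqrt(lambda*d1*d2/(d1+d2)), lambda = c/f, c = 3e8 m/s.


lambda = c / f = 3.0000e+08 / 6.6050e+09 = 0.04542014 m
R1 = sqrt(0.04542014 * 1523.7 * 8709.7 / (1523.7 + 8709.7)) = 7.675 m

7.675 m


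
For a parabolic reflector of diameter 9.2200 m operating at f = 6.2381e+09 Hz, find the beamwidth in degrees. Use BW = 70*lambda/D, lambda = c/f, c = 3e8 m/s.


lambda = c / f = 3.0000e+08 / 6.2381e+09 = 0.04809157 m
BW = 70 * 0.04809157 / 9.2200 = 0.3651 deg

0.3651 deg


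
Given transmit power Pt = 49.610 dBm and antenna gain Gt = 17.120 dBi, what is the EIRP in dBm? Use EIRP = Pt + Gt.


EIRP = Pt + Gt = 49.610 + 17.120 = 66.73 dBm

66.73 dBm


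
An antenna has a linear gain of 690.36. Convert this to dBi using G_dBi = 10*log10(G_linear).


G_dBi = 10 * log10(690.36) = 28.39 dBi

28.39 dBi


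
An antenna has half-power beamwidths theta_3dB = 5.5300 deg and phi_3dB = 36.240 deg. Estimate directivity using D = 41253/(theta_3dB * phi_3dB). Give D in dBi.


D_linear = 41253 / (5.5300 * 36.240) = 205.8459
D_dBi = 10 * log10(205.8459) = 23.14 dBi

23.14 dBi


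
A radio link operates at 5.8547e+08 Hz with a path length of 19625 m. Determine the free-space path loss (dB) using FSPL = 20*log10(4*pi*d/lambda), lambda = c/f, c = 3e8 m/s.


lambda = c / f = 3.0000e+08 / 5.8547e+08 = 0.5124088 m
FSPL = 20 * log10(4*pi*19625/0.5124088) = 113.6 dB

113.6 dB


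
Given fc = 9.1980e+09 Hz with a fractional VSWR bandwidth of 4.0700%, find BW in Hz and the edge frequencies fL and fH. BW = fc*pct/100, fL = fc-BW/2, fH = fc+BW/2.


BW = 9.1980e+09 * 4.0700/100 = 3.743586e+08 Hz
fL = 9.1980e+09 - 3.743586e+08/2 = 9.011e+09 Hz
fH = 9.1980e+09 + 3.743586e+08/2 = 9.385e+09 Hz

BW=3.744e+08 Hz, fL=9.011e+09 Hz, fH=9.385e+09 Hz


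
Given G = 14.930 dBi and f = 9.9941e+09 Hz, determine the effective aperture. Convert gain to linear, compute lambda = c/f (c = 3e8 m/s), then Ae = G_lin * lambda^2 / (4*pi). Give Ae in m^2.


lambda = c / f = 3.0000e+08 / 9.9941e+09 = 0.03001771 m
G_linear = 10^(14.930/10) = 31.11716
Ae = G_linear * lambda^2 / (4*pi) = 31.11716 * 0.03001771^2 / (4*pi) = 2.231e-03 m^2

2.231e-03 m^2


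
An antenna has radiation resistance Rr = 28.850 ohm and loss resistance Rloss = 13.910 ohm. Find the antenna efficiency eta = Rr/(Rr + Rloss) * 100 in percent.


eta = 28.850 / (28.850 + 13.910) * 100 = 67.47%

67.47%


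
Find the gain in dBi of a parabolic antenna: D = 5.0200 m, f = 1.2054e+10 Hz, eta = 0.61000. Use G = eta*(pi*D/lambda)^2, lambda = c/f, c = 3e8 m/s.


lambda = c / f = 3.0000e+08 / 1.2054e+10 = 0.02488800 m
G_linear = 0.61000 * (pi * 5.0200 / 0.02488800)^2 = 244938.5
G_dBi = 10 * log10(244938.5) = 53.89 dBi

53.89 dBi


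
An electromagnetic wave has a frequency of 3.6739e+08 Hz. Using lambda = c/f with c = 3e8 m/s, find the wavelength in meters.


lambda = c / f = 3.0000e+08 / 3.6739e+08 = 0.8166 m

0.8166 m


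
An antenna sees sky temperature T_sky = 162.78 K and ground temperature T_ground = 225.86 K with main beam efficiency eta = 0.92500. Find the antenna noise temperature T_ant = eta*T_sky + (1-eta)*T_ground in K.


T_ant = 0.92500 * 162.78 + (1 - 0.92500) * 225.86 = 167.5 K

167.5 K


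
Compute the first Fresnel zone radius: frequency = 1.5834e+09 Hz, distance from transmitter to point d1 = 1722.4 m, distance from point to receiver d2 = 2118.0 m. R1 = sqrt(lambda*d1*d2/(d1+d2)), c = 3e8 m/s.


lambda = c / f = 3.0000e+08 / 1.5834e+09 = 0.1894657 m
R1 = sqrt(0.1894657 * 1722.4 * 2118.0 / (1722.4 + 2118.0)) = 13.42 m

13.42 m


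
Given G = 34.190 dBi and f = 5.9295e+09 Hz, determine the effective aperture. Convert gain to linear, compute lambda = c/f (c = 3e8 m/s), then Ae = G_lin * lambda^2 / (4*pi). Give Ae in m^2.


lambda = c / f = 3.0000e+08 / 5.9295e+09 = 0.05059449 m
G_linear = 10^(34.190/10) = 2624.219
Ae = G_linear * lambda^2 / (4*pi) = 2624.219 * 0.05059449^2 / (4*pi) = 0.5346 m^2

0.5346 m^2


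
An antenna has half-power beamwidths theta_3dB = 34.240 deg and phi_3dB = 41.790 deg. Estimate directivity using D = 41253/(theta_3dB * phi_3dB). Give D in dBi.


D_linear = 41253 / (34.240 * 41.790) = 28.83032
D_dBi = 10 * log10(28.83032) = 14.60 dBi

14.60 dBi


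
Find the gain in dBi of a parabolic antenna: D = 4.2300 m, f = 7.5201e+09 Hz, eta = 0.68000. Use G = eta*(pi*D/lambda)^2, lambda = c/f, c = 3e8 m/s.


lambda = c / f = 3.0000e+08 / 7.5201e+09 = 0.03989309 m
G_linear = 0.68000 * (pi * 4.2300 / 0.03989309)^2 = 75456.05
G_dBi = 10 * log10(75456.05) = 48.78 dBi

48.78 dBi


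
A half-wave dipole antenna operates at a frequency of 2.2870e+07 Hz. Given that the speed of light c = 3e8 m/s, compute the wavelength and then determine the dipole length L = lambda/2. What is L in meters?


lambda = c / f = 3.0000e+08 / 2.2870e+07 = 13.11762 m
L = lambda / 2 = 13.11762 / 2 = 6.559 m

6.559 m


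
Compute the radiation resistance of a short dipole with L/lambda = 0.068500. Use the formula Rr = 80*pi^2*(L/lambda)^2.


Rr = 80 * pi^2 * (0.068500)^2 = 80 * 9.869604 * 4.692250e-03 = 3.705 ohm

3.705 ohm


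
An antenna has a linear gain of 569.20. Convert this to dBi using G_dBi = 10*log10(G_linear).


G_dBi = 10 * log10(569.20) = 27.55 dBi

27.55 dBi


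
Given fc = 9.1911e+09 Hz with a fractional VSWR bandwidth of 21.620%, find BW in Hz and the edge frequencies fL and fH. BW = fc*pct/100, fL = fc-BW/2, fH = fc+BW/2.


BW = 9.1911e+09 * 21.620/100 = 1.987116e+09 Hz
fL = 9.1911e+09 - 1.987116e+09/2 = 8.198e+09 Hz
fH = 9.1911e+09 + 1.987116e+09/2 = 1.018e+10 Hz

BW=1.987e+09 Hz, fL=8.198e+09 Hz, fH=1.018e+10 Hz


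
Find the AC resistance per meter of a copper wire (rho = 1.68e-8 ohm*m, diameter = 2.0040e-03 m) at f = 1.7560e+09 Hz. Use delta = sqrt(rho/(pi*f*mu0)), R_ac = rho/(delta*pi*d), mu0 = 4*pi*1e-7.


delta = sqrt(1.68e-8 / (pi * 1.7560e+09 * 4*pi*1e-7)) = 1.556727e-06 m
R_ac = 1.68e-8 / (1.556727e-06 * pi * 2.0040e-03) = 1.714 ohm/m

1.714 ohm/m


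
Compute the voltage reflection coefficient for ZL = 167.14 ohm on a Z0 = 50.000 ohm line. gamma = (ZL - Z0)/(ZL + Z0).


gamma = (167.14 - 50.000) / (167.14 + 50.000) = 0.5395

0.5395


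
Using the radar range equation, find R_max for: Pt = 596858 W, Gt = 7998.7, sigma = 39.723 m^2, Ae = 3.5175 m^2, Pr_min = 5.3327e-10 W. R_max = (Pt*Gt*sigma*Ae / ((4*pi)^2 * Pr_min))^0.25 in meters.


R^4 = 596858*7998.7*39.723*3.5175 / ((4*pi)^2 * 5.3327e-10) = 7.921359e+18
R_max = 7.921359e+18^0.25 = 53052 m

53052 m


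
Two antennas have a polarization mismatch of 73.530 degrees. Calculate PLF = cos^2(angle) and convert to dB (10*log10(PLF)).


PLF_linear = cos^2(73.530 deg) = 0.08037977
PLF_dB = 10 * log10(0.08037977) = -10.95 dB

-10.95 dB


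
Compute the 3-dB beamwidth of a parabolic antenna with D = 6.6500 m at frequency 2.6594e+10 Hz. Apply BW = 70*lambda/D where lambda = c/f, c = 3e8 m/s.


lambda = c / f = 3.0000e+08 / 2.6594e+10 = 0.01128074 m
BW = 70 * 0.01128074 / 6.6500 = 0.1187 deg

0.1187 deg


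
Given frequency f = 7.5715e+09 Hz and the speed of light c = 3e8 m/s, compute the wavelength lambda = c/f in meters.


lambda = c / f = 3.0000e+08 / 7.5715e+09 = 0.03962 m

0.03962 m


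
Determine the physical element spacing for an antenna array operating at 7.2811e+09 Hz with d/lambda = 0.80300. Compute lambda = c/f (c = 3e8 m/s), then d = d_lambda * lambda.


lambda = c / f = 3.0000e+08 / 7.2811e+09 = 0.04120257 m
d = 0.80300 * 0.04120257 = 0.03309 m

0.03309 m


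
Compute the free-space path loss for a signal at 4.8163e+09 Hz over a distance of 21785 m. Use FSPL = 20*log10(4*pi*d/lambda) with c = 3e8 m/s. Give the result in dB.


lambda = c / f = 3.0000e+08 / 4.8163e+09 = 0.06228848 m
FSPL = 20 * log10(4*pi*21785/0.06228848) = 132.9 dB

132.9 dB


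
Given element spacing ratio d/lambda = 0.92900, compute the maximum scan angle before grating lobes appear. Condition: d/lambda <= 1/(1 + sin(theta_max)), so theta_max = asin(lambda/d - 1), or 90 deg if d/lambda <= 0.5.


lambda/d - 1 = 1/0.92900 - 1 = 0.07642626
theta_max = asin(0.07642626) = 4.383 deg

4.383 deg


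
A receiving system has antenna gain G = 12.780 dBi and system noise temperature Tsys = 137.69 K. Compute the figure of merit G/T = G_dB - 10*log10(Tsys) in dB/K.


G/T = 12.780 - 10*log10(137.69) = 12.780 - 21.38902 = -8.609 dB/K

-8.609 dB/K


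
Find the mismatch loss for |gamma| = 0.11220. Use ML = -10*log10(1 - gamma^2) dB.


ML = -10 * log10(1 - 0.11220^2) = -10 * log10(0.98741116) = 0.05502 dB

0.05502 dB


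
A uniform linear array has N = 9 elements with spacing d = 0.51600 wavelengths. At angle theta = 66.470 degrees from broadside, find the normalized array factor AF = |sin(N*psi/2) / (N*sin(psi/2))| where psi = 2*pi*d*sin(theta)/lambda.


psi = 2*pi*0.51600*sin(66.470 deg) = 2.972545 rad
AF = |sin(9*2.972545/2) / (9*sin(2.972545/2))| = 0.08077

0.08077


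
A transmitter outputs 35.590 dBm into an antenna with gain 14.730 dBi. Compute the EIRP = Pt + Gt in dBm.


EIRP = Pt + Gt = 35.590 + 14.730 = 50.32 dBm

50.32 dBm


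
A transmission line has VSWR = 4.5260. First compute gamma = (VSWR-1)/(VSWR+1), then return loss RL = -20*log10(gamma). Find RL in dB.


gamma = (4.5260 - 1) / (4.5260 + 1) = 0.6380746
RL = -20 * log10(0.6380746) = 3.903 dB

3.903 dB


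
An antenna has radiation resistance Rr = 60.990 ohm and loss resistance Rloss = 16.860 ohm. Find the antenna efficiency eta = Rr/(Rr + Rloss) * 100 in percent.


eta = 60.990 / (60.990 + 16.860) * 100 = 78.34%

78.34%


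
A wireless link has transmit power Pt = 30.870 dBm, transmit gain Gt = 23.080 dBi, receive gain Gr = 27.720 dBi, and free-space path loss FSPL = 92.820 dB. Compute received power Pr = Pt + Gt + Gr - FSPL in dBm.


Pr = 30.870 + 23.080 + 27.720 - 92.820 = -11.15 dBm

-11.15 dBm


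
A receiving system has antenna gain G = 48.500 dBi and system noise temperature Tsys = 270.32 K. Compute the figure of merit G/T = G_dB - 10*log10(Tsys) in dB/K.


G/T = 48.500 - 10*log10(270.32) = 48.500 - 24.31878 = 24.18 dB/K

24.18 dB/K


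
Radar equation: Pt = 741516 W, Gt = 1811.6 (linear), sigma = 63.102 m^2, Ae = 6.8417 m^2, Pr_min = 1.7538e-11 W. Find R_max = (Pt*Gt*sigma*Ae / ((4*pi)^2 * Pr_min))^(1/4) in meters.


R^4 = 741516*1811.6*63.102*6.8417 / ((4*pi)^2 * 1.7538e-11) = 2.094065e+20
R_max = 2.094065e+20^0.25 = 120295 m

120295 m


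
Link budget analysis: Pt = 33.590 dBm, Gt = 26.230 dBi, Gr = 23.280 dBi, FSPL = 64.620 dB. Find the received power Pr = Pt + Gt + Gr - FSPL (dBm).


Pr = 33.590 + 26.230 + 23.280 - 64.620 = 18.48 dBm

18.48 dBm


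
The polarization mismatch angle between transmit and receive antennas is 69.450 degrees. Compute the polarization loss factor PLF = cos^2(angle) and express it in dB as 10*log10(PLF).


PLF_linear = cos^2(69.450 deg) = 0.1232183
PLF_dB = 10 * log10(0.1232183) = -9.093 dB

-9.093 dB


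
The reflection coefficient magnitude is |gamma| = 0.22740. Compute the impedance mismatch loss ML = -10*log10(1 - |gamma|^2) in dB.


ML = -10 * log10(1 - 0.22740^2) = -10 * log10(0.94828924) = 0.2306 dB

0.2306 dB


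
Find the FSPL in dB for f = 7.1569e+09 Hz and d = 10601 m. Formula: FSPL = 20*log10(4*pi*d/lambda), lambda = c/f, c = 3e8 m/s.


lambda = c / f = 3.0000e+08 / 7.1569e+09 = 0.04191759 m
FSPL = 20 * log10(4*pi*10601/0.04191759) = 130.0 dB

130.0 dB


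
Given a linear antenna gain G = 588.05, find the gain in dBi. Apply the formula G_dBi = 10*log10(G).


G_dBi = 10 * log10(588.05) = 27.69 dBi

27.69 dBi


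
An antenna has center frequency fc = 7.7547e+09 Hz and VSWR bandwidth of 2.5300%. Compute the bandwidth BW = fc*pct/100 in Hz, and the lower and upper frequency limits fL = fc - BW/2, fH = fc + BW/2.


BW = 7.7547e+09 * 2.5300/100 = 1.961939e+08 Hz
fL = 7.7547e+09 - 1.961939e+08/2 = 7.657e+09 Hz
fH = 7.7547e+09 + 1.961939e+08/2 = 7.853e+09 Hz

BW=1.962e+08 Hz, fL=7.657e+09 Hz, fH=7.853e+09 Hz


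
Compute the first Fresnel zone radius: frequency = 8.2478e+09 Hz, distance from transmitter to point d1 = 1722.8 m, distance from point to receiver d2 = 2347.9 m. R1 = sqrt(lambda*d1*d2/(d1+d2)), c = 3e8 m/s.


lambda = c / f = 3.0000e+08 / 8.2478e+09 = 0.03637334 m
R1 = sqrt(0.03637334 * 1722.8 * 2347.9 / (1722.8 + 2347.9)) = 6.012 m

6.012 m


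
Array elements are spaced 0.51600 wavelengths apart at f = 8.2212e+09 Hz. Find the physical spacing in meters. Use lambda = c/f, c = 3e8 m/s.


lambda = c / f = 3.0000e+08 / 8.2212e+09 = 0.03649102 m
d = 0.51600 * 0.03649102 = 0.01883 m

0.01883 m


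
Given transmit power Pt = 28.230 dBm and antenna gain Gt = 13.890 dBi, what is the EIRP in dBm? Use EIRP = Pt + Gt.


EIRP = Pt + Gt = 28.230 + 13.890 = 42.12 dBm

42.12 dBm


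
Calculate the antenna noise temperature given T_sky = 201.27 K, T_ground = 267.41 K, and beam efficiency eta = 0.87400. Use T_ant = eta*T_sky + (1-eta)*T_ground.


T_ant = 0.87400 * 201.27 + (1 - 0.87400) * 267.41 = 209.6 K

209.6 K


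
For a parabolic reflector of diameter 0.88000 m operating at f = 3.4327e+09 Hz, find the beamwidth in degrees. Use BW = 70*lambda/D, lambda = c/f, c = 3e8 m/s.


lambda = c / f = 3.0000e+08 / 3.4327e+09 = 0.08739476 m
BW = 70 * 0.08739476 / 0.88000 = 6.952 deg

6.952 deg


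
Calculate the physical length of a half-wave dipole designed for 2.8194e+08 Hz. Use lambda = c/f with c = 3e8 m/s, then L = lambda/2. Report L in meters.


lambda = c / f = 3.0000e+08 / 2.8194e+08 = 1.064056 m
L = lambda / 2 = 1.064056 / 2 = 0.5320 m

0.5320 m


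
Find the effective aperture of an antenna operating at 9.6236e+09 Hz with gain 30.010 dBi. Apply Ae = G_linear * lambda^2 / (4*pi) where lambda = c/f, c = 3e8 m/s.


lambda = c / f = 3.0000e+08 / 9.6236e+09 = 0.03117337 m
G_linear = 10^(30.010/10) = 1002.305
Ae = G_linear * lambda^2 / (4*pi) = 1002.305 * 0.03117337^2 / (4*pi) = 0.07751 m^2

0.07751 m^2


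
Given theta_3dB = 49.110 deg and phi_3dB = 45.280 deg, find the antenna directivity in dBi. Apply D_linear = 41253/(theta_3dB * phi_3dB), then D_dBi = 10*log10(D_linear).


D_linear = 41253 / (49.110 * 45.280) = 18.55151
D_dBi = 10 * log10(18.55151) = 12.68 dBi

12.68 dBi


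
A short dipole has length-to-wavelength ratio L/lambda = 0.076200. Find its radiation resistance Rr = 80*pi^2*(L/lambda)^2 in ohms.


Rr = 80 * pi^2 * (0.076200)^2 = 80 * 9.869604 * 5.806440e-03 = 4.585 ohm

4.585 ohm


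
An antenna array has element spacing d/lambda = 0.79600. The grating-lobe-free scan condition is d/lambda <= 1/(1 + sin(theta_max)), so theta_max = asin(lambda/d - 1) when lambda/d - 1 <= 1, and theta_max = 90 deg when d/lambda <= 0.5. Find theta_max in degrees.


lambda/d - 1 = 1/0.79600 - 1 = 0.2562814
theta_max = asin(0.2562814) = 14.85 deg

14.85 deg


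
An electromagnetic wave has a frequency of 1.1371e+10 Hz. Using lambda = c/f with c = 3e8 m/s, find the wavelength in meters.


lambda = c / f = 3.0000e+08 / 1.1371e+10 = 0.02638 m

0.02638 m


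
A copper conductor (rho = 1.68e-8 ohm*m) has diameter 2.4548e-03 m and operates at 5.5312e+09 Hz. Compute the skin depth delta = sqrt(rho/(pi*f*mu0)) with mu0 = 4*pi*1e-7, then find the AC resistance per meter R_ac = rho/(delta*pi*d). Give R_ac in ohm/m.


delta = sqrt(1.68e-8 / (pi * 5.5312e+09 * 4*pi*1e-7)) = 8.771323e-07 m
R_ac = 1.68e-8 / (8.771323e-07 * pi * 2.4548e-03) = 2.484 ohm/m

2.484 ohm/m


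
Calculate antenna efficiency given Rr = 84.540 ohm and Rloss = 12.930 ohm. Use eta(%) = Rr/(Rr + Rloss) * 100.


eta = 84.540 / (84.540 + 12.930) * 100 = 86.73%

86.73%


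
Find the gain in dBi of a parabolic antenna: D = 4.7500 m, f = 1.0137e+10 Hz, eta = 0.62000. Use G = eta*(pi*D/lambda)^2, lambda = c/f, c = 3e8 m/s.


lambda = c / f = 3.0000e+08 / 1.0137e+10 = 0.02959455 m
G_linear = 0.62000 * (pi * 4.7500 / 0.02959455)^2 = 157635.9
G_dBi = 10 * log10(157635.9) = 51.98 dBi

51.98 dBi


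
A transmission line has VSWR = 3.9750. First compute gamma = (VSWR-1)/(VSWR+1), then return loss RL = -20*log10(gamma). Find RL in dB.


gamma = (3.9750 - 1) / (3.9750 + 1) = 0.5979899
RL = -20 * log10(0.5979899) = 4.466 dB

4.466 dB


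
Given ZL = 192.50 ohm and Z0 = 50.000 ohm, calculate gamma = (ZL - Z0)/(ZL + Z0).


gamma = (192.50 - 50.000) / (192.50 + 50.000) = 0.5876

0.5876


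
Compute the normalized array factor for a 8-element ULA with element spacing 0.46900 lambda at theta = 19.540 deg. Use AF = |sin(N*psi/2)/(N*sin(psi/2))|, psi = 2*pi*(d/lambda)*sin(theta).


psi = 2*pi*0.46900*sin(19.540 deg) = 0.9856057 rad
AF = |sin(8*0.9856057/2) / (8*sin(0.9856057/2))| = 0.1897

0.1897


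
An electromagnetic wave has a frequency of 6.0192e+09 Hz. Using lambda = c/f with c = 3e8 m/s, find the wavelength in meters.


lambda = c / f = 3.0000e+08 / 6.0192e+09 = 0.04984 m

0.04984 m


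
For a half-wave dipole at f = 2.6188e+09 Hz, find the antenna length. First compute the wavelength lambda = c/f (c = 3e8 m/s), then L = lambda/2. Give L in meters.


lambda = c / f = 3.0000e+08 / 2.6188e+09 = 0.1145563 m
L = lambda / 2 = 0.1145563 / 2 = 0.05728 m

0.05728 m


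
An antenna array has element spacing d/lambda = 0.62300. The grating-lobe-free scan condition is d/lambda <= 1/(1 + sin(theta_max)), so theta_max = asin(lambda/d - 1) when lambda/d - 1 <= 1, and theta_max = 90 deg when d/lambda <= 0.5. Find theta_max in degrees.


lambda/d - 1 = 1/0.62300 - 1 = 0.6051364
theta_max = asin(0.6051364) = 37.24 deg

37.24 deg


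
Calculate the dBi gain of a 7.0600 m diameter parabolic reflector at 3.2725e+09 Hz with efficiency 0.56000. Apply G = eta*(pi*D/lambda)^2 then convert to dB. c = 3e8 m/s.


lambda = c / f = 3.0000e+08 / 3.2725e+09 = 0.09167303 m
G_linear = 0.56000 * (pi * 7.0600 / 0.09167303)^2 = 32780.38
G_dBi = 10 * log10(32780.38) = 45.16 dBi

45.16 dBi


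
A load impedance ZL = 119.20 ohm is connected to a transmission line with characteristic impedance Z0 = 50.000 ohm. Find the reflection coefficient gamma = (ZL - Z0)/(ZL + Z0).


gamma = (119.20 - 50.000) / (119.20 + 50.000) = 0.4090

0.4090


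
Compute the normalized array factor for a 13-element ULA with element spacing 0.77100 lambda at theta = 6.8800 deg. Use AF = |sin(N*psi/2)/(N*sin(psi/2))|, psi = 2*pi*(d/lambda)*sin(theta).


psi = 2*pi*0.77100*sin(6.8800 deg) = 0.5803044 rad
AF = |sin(13*0.5803044/2) / (13*sin(0.5803044/2))| = 0.1585

0.1585


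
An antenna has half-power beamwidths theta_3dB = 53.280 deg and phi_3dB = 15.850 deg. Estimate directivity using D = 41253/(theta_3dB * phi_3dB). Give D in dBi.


D_linear = 41253 / (53.280 * 15.850) = 48.84972
D_dBi = 10 * log10(48.84972) = 16.89 dBi

16.89 dBi


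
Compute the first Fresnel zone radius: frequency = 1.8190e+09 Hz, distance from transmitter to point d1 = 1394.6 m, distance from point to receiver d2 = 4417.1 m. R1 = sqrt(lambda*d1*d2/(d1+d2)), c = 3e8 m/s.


lambda = c / f = 3.0000e+08 / 1.8190e+09 = 0.1649258 m
R1 = sqrt(0.1649258 * 1394.6 * 4417.1 / (1394.6 + 4417.1)) = 13.22 m

13.22 m
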